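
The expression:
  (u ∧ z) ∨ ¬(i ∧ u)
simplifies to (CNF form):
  z ∨ ¬i ∨ ¬u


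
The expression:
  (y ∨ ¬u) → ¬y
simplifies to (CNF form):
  ¬y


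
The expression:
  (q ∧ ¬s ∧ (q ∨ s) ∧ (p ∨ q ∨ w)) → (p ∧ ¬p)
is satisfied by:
  {s: True, q: False}
  {q: False, s: False}
  {q: True, s: True}


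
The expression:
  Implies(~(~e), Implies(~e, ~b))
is always true.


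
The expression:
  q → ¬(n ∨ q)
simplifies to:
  ¬q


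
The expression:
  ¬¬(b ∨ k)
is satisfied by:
  {b: True, k: True}
  {b: True, k: False}
  {k: True, b: False}


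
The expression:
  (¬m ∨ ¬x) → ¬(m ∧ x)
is always true.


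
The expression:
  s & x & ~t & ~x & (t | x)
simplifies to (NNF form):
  False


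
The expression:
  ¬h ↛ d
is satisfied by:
  {d: True, h: False}
  {h: False, d: False}
  {h: True, d: True}


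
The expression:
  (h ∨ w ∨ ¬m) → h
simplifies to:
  h ∨ (m ∧ ¬w)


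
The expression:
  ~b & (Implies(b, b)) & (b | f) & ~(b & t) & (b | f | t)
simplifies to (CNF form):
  f & ~b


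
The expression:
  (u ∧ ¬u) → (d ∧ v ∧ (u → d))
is always true.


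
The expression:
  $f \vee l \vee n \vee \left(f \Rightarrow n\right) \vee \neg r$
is always true.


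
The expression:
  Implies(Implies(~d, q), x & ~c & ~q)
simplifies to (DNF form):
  (~d & ~q) | (x & ~c & ~q) | (x & ~d & ~q) | (~c & ~d & ~q)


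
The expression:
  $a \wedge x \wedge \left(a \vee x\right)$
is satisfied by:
  {a: True, x: True}


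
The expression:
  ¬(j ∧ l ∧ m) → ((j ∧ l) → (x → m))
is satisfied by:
  {m: True, l: False, x: False, j: False}
  {j: False, l: False, m: False, x: False}
  {j: True, m: True, l: False, x: False}
  {j: True, l: False, m: False, x: False}
  {x: True, m: True, j: False, l: False}
  {x: True, j: False, l: False, m: False}
  {x: True, j: True, m: True, l: False}
  {x: True, j: True, l: False, m: False}
  {m: True, l: True, x: False, j: False}
  {l: True, x: False, m: False, j: False}
  {j: True, l: True, m: True, x: False}
  {j: True, l: True, x: False, m: False}
  {m: True, l: True, x: True, j: False}
  {l: True, x: True, j: False, m: False}
  {j: True, l: True, x: True, m: True}


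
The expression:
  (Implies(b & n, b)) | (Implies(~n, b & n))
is always true.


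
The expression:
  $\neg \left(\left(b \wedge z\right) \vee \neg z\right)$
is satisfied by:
  {z: True, b: False}


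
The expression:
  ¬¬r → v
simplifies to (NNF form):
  v ∨ ¬r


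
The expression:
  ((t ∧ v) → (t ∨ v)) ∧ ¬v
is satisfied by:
  {v: False}


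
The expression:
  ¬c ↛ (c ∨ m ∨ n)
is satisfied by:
  {n: False, c: False, m: False}


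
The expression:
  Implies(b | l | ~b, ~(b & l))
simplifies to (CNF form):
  ~b | ~l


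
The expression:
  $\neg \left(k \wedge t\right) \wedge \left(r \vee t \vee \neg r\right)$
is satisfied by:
  {k: False, t: False}
  {t: True, k: False}
  {k: True, t: False}


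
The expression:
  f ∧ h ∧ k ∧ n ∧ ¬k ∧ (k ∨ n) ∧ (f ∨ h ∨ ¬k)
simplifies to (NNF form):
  False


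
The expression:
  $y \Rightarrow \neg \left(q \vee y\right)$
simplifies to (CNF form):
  $\neg y$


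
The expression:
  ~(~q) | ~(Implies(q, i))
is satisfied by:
  {q: True}


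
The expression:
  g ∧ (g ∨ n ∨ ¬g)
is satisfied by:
  {g: True}


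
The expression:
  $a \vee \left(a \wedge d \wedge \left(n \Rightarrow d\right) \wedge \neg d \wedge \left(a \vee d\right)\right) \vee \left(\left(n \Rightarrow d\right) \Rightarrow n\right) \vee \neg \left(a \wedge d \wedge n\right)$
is always true.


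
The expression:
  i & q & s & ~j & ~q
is never true.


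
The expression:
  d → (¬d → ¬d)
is always true.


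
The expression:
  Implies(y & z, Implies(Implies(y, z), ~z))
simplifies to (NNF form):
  ~y | ~z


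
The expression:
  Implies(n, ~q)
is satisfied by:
  {q: False, n: False}
  {n: True, q: False}
  {q: True, n: False}


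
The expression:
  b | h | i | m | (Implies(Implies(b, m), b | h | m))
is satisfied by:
  {i: True, b: True, m: True, h: True}
  {i: True, b: True, m: True, h: False}
  {i: True, b: True, h: True, m: False}
  {i: True, b: True, h: False, m: False}
  {i: True, m: True, h: True, b: False}
  {i: True, m: True, h: False, b: False}
  {i: True, m: False, h: True, b: False}
  {i: True, m: False, h: False, b: False}
  {b: True, m: True, h: True, i: False}
  {b: True, m: True, h: False, i: False}
  {b: True, h: True, m: False, i: False}
  {b: True, h: False, m: False, i: False}
  {m: True, h: True, b: False, i: False}
  {m: True, b: False, h: False, i: False}
  {h: True, b: False, m: False, i: False}


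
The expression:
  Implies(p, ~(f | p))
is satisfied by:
  {p: False}


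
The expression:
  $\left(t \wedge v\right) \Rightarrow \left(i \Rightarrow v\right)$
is always true.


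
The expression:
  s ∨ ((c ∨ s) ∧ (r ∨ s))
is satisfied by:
  {r: True, s: True, c: True}
  {r: True, s: True, c: False}
  {s: True, c: True, r: False}
  {s: True, c: False, r: False}
  {r: True, c: True, s: False}


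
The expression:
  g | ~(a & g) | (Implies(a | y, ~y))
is always true.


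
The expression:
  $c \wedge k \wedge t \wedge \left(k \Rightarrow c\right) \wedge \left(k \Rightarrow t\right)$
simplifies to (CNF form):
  $c \wedge k \wedge t$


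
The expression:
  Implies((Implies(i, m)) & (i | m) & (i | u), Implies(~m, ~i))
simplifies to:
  True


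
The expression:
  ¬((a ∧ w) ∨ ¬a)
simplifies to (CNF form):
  a ∧ ¬w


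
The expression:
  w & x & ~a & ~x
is never true.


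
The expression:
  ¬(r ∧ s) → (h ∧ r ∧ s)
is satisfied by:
  {r: True, s: True}


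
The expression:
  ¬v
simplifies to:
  ¬v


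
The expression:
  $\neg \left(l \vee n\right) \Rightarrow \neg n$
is always true.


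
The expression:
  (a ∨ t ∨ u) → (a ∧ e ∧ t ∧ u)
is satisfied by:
  {e: True, a: False, t: False, u: False}
  {e: False, a: False, t: False, u: False}
  {e: True, u: True, t: True, a: True}


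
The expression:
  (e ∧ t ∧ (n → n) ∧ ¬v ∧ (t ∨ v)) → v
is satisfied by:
  {v: True, e: False, t: False}
  {e: False, t: False, v: False}
  {v: True, t: True, e: False}
  {t: True, e: False, v: False}
  {v: True, e: True, t: False}
  {e: True, v: False, t: False}
  {v: True, t: True, e: True}


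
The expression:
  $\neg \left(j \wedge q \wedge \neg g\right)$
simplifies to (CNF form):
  $g \vee \neg j \vee \neg q$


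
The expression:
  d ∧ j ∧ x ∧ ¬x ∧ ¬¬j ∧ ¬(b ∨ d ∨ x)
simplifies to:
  False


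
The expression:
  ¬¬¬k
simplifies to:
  ¬k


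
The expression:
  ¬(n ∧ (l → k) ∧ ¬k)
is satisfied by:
  {k: True, l: True, n: False}
  {k: True, l: False, n: False}
  {l: True, k: False, n: False}
  {k: False, l: False, n: False}
  {n: True, k: True, l: True}
  {n: True, k: True, l: False}
  {n: True, l: True, k: False}


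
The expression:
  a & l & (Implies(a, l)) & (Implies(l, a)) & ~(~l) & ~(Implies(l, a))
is never true.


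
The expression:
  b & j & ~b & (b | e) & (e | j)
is never true.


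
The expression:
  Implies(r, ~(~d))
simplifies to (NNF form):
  d | ~r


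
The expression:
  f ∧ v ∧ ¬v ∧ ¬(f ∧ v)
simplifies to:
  False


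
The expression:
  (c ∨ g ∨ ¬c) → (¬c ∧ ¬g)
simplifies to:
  ¬c ∧ ¬g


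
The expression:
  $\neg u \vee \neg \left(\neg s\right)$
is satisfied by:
  {s: True, u: False}
  {u: False, s: False}
  {u: True, s: True}


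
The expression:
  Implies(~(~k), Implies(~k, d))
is always true.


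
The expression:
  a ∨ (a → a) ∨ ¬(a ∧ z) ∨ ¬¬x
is always true.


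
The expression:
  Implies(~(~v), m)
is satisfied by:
  {m: True, v: False}
  {v: False, m: False}
  {v: True, m: True}


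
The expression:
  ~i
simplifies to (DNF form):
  ~i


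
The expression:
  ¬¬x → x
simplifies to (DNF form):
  True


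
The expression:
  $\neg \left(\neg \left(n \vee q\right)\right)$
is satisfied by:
  {n: True, q: True}
  {n: True, q: False}
  {q: True, n: False}


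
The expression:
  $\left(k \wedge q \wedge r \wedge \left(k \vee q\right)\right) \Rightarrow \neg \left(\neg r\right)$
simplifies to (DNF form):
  $\text{True}$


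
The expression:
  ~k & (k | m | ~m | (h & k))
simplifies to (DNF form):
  ~k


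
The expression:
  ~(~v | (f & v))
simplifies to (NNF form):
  v & ~f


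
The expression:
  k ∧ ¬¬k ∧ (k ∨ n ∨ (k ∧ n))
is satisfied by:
  {k: True}


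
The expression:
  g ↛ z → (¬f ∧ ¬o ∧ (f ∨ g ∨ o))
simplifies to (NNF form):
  z ∨ (¬f ∧ ¬o) ∨ ¬g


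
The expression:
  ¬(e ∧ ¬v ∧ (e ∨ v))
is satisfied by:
  {v: True, e: False}
  {e: False, v: False}
  {e: True, v: True}


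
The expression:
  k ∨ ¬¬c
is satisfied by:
  {k: True, c: True}
  {k: True, c: False}
  {c: True, k: False}


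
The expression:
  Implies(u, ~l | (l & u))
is always true.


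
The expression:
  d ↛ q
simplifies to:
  d ∧ ¬q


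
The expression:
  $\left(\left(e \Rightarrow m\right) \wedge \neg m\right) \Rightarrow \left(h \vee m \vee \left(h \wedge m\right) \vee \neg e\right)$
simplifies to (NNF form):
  $\text{True}$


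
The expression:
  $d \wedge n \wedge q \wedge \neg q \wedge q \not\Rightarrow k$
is never true.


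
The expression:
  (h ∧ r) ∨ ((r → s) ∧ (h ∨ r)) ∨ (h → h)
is always true.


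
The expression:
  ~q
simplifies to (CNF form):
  ~q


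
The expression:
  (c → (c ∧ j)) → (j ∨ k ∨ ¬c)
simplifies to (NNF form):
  True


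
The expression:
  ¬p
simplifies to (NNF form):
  ¬p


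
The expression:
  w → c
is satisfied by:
  {c: True, w: False}
  {w: False, c: False}
  {w: True, c: True}


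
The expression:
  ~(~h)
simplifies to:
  h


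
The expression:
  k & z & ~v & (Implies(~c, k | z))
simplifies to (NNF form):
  k & z & ~v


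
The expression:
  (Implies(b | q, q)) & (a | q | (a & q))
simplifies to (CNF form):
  (a | q) & (q | ~b)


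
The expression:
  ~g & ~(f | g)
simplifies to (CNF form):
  ~f & ~g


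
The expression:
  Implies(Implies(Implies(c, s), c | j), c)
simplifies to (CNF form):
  c | ~j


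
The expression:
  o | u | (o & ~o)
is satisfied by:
  {o: True, u: True}
  {o: True, u: False}
  {u: True, o: False}


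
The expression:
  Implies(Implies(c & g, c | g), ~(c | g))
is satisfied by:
  {g: False, c: False}


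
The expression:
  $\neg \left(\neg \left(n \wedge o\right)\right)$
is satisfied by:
  {o: True, n: True}


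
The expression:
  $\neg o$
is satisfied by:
  {o: False}


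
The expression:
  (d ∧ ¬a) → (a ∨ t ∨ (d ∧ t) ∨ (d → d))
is always true.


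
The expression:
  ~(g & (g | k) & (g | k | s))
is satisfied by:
  {g: False}


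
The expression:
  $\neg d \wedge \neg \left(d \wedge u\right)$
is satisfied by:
  {d: False}


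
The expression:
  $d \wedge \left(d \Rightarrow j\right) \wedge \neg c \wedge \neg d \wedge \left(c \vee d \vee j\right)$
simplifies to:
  $\text{False}$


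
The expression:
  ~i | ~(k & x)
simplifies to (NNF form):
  ~i | ~k | ~x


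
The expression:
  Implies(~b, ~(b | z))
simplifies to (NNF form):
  b | ~z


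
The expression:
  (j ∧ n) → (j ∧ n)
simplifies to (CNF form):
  True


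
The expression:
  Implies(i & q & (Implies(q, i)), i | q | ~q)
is always true.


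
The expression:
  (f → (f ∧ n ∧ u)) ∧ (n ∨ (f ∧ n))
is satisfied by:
  {u: True, n: True, f: False}
  {n: True, f: False, u: False}
  {f: True, u: True, n: True}


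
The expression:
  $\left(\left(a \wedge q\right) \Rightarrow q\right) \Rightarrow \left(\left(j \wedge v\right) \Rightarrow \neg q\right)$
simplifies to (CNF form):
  $\neg j \vee \neg q \vee \neg v$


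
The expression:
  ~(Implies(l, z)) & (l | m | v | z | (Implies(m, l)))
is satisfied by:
  {l: True, z: False}


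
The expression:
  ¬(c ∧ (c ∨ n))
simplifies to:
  ¬c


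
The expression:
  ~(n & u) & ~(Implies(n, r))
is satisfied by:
  {n: True, u: False, r: False}


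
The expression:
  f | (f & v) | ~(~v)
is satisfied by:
  {v: True, f: True}
  {v: True, f: False}
  {f: True, v: False}


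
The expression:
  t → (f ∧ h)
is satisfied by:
  {h: True, f: True, t: False}
  {h: True, f: False, t: False}
  {f: True, h: False, t: False}
  {h: False, f: False, t: False}
  {t: True, h: True, f: True}


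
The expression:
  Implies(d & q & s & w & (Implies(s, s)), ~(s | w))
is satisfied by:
  {s: False, q: False, d: False, w: False}
  {w: True, s: False, q: False, d: False}
  {d: True, s: False, q: False, w: False}
  {w: True, d: True, s: False, q: False}
  {q: True, w: False, s: False, d: False}
  {w: True, q: True, s: False, d: False}
  {d: True, q: True, w: False, s: False}
  {w: True, d: True, q: True, s: False}
  {s: True, d: False, q: False, w: False}
  {w: True, s: True, d: False, q: False}
  {d: True, s: True, w: False, q: False}
  {w: True, d: True, s: True, q: False}
  {q: True, s: True, d: False, w: False}
  {w: True, q: True, s: True, d: False}
  {d: True, q: True, s: True, w: False}


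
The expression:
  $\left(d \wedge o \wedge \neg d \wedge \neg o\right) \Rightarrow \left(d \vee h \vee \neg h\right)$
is always true.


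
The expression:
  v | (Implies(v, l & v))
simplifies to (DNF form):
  True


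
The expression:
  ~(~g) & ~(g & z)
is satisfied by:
  {g: True, z: False}


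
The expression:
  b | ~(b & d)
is always true.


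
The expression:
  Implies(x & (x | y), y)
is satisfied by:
  {y: True, x: False}
  {x: False, y: False}
  {x: True, y: True}


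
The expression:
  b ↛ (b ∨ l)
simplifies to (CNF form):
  False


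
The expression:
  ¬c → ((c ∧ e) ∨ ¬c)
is always true.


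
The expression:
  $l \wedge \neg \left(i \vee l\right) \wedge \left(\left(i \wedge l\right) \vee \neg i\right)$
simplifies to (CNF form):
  $\text{False}$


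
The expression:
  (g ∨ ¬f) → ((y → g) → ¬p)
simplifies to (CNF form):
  (¬g ∨ ¬p) ∧ (f ∨ y ∨ ¬p) ∧ (f ∨ ¬g ∨ ¬p) ∧ (y ∨ ¬g ∨ ¬p)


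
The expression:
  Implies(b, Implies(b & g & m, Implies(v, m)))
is always true.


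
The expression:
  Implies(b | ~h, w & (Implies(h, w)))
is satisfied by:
  {w: True, h: True, b: False}
  {w: True, b: False, h: False}
  {w: True, h: True, b: True}
  {w: True, b: True, h: False}
  {h: True, b: False, w: False}


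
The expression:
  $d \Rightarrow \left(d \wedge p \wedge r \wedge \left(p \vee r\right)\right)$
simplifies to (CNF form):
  $\left(p \vee \neg d\right) \wedge \left(r \vee \neg d\right)$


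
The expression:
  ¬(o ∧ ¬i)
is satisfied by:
  {i: True, o: False}
  {o: False, i: False}
  {o: True, i: True}


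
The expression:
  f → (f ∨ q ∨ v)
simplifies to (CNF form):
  True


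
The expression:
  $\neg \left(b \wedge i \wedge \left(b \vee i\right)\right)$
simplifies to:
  $\neg b \vee \neg i$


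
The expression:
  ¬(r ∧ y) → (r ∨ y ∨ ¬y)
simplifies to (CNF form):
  True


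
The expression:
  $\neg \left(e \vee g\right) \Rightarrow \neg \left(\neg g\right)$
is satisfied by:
  {e: True, g: True}
  {e: True, g: False}
  {g: True, e: False}


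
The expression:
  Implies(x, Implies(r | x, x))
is always true.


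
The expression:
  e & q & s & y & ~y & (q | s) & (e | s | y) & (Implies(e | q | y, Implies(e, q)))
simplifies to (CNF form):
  False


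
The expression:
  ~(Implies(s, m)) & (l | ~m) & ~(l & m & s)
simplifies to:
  s & ~m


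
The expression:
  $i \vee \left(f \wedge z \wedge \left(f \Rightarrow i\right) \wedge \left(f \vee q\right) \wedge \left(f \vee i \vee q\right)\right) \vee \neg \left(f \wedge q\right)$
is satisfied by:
  {i: True, q: False, f: False}
  {q: False, f: False, i: False}
  {f: True, i: True, q: False}
  {f: True, q: False, i: False}
  {i: True, q: True, f: False}
  {q: True, i: False, f: False}
  {f: True, q: True, i: True}


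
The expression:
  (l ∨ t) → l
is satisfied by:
  {l: True, t: False}
  {t: False, l: False}
  {t: True, l: True}


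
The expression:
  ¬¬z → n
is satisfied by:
  {n: True, z: False}
  {z: False, n: False}
  {z: True, n: True}


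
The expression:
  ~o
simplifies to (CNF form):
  ~o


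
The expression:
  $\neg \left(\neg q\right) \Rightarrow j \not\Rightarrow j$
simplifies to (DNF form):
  $\neg q$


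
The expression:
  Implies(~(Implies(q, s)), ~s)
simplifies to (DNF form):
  True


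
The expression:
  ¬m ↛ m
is always true.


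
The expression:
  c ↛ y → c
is always true.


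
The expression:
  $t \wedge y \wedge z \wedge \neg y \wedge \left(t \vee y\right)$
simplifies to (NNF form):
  $\text{False}$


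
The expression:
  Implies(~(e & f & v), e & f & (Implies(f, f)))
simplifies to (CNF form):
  e & f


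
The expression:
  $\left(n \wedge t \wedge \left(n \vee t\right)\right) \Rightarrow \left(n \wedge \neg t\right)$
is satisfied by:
  {t: False, n: False}
  {n: True, t: False}
  {t: True, n: False}


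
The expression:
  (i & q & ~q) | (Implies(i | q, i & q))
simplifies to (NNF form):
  (i & q) | (~i & ~q)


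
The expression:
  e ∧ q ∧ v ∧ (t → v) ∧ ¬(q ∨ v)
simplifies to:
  False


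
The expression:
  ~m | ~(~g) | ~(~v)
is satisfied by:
  {v: True, g: True, m: False}
  {v: True, g: False, m: False}
  {g: True, v: False, m: False}
  {v: False, g: False, m: False}
  {v: True, m: True, g: True}
  {v: True, m: True, g: False}
  {m: True, g: True, v: False}


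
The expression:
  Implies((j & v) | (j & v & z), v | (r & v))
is always true.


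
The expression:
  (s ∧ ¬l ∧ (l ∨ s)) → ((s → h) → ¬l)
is always true.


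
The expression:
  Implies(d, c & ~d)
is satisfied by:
  {d: False}


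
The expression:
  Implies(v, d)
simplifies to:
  d | ~v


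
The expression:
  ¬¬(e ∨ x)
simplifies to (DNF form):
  e ∨ x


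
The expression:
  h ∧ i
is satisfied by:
  {h: True, i: True}


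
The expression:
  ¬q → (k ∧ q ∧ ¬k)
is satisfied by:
  {q: True}


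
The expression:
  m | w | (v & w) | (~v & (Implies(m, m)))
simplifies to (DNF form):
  m | w | ~v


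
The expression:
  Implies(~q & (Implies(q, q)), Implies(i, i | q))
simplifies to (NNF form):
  True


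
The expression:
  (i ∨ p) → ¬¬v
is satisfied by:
  {v: True, i: False, p: False}
  {v: True, p: True, i: False}
  {v: True, i: True, p: False}
  {v: True, p: True, i: True}
  {p: False, i: False, v: False}


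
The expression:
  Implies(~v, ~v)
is always true.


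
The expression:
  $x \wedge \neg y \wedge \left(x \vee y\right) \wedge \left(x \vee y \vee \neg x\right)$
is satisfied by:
  {x: True, y: False}


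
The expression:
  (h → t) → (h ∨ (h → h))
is always true.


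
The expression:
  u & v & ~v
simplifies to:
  False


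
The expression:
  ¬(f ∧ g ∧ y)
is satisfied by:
  {g: False, y: False, f: False}
  {f: True, g: False, y: False}
  {y: True, g: False, f: False}
  {f: True, y: True, g: False}
  {g: True, f: False, y: False}
  {f: True, g: True, y: False}
  {y: True, g: True, f: False}


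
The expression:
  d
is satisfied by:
  {d: True}


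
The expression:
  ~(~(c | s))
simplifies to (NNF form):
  c | s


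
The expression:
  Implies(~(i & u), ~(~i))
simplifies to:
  i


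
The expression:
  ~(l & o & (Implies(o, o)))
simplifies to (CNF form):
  ~l | ~o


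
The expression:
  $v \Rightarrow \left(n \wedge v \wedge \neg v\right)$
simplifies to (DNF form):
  $\neg v$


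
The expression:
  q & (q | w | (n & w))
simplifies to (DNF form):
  q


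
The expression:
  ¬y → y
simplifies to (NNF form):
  y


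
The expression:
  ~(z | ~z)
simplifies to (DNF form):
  False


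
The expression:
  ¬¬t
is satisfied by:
  {t: True}


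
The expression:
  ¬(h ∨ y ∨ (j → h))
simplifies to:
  j ∧ ¬h ∧ ¬y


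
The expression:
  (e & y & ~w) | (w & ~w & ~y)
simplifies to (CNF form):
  e & y & ~w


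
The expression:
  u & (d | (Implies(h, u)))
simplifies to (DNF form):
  u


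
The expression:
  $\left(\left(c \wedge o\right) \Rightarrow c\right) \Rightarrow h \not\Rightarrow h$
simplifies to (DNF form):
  $\text{False}$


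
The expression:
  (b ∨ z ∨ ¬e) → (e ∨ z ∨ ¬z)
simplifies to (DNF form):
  True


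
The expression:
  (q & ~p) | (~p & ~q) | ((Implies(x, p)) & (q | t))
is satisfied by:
  {t: True, q: True, p: False}
  {t: True, p: False, q: False}
  {q: True, p: False, t: False}
  {q: False, p: False, t: False}
  {t: True, q: True, p: True}
  {t: True, p: True, q: False}
  {q: True, p: True, t: False}


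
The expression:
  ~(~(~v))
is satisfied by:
  {v: False}


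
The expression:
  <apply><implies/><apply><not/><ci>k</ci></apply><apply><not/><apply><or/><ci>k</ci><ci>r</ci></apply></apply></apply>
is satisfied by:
  {k: True, r: False}
  {r: False, k: False}
  {r: True, k: True}


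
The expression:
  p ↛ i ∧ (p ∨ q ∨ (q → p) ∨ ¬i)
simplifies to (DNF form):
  p ∧ ¬i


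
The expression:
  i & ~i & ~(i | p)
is never true.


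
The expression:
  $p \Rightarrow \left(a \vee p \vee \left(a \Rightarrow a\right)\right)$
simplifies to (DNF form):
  $\text{True}$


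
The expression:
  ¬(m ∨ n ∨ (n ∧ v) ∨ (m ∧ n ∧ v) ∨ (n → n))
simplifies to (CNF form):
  False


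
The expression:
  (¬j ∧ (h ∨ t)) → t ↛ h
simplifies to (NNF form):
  j ∨ ¬h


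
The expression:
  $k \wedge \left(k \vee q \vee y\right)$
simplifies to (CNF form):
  $k$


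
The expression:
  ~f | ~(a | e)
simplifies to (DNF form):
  ~f | (~a & ~e)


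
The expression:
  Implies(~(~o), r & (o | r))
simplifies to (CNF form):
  r | ~o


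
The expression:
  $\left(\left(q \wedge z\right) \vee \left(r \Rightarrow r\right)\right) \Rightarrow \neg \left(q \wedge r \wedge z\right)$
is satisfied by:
  {q: False, z: False, r: False}
  {r: True, q: False, z: False}
  {z: True, q: False, r: False}
  {r: True, z: True, q: False}
  {q: True, r: False, z: False}
  {r: True, q: True, z: False}
  {z: True, q: True, r: False}


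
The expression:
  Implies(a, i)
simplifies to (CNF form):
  i | ~a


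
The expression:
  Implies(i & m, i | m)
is always true.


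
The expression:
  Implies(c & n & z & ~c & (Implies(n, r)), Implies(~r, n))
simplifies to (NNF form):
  True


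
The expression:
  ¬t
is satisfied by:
  {t: False}


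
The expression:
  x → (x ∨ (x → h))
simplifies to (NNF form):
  True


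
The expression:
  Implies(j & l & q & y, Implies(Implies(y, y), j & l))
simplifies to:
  True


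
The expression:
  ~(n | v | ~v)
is never true.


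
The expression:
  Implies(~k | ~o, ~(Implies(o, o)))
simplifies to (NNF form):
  k & o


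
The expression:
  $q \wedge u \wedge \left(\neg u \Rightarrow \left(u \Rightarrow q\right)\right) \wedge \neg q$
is never true.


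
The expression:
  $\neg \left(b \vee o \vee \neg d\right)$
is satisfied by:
  {d: True, o: False, b: False}


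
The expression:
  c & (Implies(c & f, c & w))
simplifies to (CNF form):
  c & (w | ~f)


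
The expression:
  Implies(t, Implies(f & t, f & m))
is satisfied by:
  {m: True, t: False, f: False}
  {t: False, f: False, m: False}
  {f: True, m: True, t: False}
  {f: True, t: False, m: False}
  {m: True, t: True, f: False}
  {t: True, m: False, f: False}
  {f: True, t: True, m: True}


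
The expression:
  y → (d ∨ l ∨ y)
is always true.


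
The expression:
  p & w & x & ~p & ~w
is never true.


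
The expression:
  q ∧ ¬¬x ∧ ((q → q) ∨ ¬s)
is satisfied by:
  {x: True, q: True}


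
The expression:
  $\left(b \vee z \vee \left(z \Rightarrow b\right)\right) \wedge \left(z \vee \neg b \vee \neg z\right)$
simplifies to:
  $\text{True}$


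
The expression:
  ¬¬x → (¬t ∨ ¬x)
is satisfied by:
  {t: False, x: False}
  {x: True, t: False}
  {t: True, x: False}


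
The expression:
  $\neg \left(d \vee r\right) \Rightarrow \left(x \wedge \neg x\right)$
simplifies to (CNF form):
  $d \vee r$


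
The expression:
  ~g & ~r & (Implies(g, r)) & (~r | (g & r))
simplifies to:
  ~g & ~r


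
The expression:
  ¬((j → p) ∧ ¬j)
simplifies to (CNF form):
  j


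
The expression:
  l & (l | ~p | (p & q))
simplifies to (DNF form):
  l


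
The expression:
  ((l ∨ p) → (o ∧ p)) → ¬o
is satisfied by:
  {l: True, o: False, p: False}
  {l: False, o: False, p: False}
  {p: True, l: True, o: False}
  {p: True, l: False, o: False}
  {o: True, l: True, p: False}


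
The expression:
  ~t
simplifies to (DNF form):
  ~t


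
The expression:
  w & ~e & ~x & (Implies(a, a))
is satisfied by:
  {w: True, x: False, e: False}


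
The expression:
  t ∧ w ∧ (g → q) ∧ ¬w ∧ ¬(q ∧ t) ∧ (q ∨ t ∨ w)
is never true.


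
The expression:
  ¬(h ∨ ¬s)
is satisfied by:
  {s: True, h: False}


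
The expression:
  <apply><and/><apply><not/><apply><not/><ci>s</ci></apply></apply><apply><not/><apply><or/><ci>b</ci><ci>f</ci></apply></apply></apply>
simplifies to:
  <apply><and/><ci>s</ci><apply><not/><ci>b</ci></apply><apply><not/><ci>f</ci></apply></apply>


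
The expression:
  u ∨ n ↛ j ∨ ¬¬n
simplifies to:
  n ∨ u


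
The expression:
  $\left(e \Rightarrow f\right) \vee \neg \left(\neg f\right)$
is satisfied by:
  {f: True, e: False}
  {e: False, f: False}
  {e: True, f: True}


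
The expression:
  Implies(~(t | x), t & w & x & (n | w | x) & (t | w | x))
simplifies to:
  t | x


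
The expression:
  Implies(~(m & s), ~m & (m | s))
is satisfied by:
  {s: True}


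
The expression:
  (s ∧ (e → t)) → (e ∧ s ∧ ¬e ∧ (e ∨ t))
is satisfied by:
  {e: True, s: False, t: False}
  {e: False, s: False, t: False}
  {t: True, e: True, s: False}
  {t: True, e: False, s: False}
  {s: True, e: True, t: False}


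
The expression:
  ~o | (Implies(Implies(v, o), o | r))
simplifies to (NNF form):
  True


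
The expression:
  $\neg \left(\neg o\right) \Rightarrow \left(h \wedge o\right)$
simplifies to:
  $h \vee \neg o$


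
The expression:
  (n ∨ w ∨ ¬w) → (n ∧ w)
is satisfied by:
  {w: True, n: True}


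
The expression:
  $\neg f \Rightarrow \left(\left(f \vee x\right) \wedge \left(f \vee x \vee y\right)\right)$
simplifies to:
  $f \vee x$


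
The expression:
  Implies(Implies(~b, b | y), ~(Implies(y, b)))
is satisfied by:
  {b: False}


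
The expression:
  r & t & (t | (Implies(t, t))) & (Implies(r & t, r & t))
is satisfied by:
  {t: True, r: True}


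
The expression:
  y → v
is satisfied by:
  {v: True, y: False}
  {y: False, v: False}
  {y: True, v: True}


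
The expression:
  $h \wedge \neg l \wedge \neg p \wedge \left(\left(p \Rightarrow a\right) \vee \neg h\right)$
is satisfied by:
  {h: True, p: False, l: False}


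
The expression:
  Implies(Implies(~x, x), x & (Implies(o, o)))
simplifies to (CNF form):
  True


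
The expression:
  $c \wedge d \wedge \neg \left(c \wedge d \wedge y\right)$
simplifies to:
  $c \wedge d \wedge \neg y$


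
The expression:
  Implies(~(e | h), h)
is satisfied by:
  {e: True, h: True}
  {e: True, h: False}
  {h: True, e: False}


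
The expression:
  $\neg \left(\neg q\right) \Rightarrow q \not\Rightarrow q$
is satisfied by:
  {q: False}


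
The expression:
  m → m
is always true.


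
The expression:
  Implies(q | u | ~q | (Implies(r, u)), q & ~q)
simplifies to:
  False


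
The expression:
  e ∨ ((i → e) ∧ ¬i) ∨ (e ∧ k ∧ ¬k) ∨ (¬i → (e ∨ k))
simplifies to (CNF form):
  True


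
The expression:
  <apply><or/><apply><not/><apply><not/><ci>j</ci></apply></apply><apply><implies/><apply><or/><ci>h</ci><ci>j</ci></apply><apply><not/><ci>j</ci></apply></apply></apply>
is always true.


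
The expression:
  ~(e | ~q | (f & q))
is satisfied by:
  {q: True, e: False, f: False}


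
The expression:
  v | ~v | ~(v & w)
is always true.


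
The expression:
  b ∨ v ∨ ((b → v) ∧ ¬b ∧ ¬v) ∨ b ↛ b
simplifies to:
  True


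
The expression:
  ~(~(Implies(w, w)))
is always true.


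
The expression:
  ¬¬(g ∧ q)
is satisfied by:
  {g: True, q: True}


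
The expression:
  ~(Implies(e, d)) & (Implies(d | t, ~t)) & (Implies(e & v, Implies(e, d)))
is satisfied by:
  {e: True, d: False, v: False, t: False}


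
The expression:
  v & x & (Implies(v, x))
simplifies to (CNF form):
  v & x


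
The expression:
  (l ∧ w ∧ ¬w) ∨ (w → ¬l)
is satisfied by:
  {l: False, w: False}
  {w: True, l: False}
  {l: True, w: False}


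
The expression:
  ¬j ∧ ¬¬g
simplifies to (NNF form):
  g ∧ ¬j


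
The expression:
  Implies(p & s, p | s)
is always true.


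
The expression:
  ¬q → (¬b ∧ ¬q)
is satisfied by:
  {q: True, b: False}
  {b: False, q: False}
  {b: True, q: True}


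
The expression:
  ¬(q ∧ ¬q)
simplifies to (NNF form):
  True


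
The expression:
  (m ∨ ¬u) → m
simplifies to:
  m ∨ u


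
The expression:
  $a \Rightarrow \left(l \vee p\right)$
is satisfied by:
  {l: True, p: True, a: False}
  {l: True, p: False, a: False}
  {p: True, l: False, a: False}
  {l: False, p: False, a: False}
  {a: True, l: True, p: True}
  {a: True, l: True, p: False}
  {a: True, p: True, l: False}


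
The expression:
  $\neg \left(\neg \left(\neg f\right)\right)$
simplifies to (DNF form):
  $\neg f$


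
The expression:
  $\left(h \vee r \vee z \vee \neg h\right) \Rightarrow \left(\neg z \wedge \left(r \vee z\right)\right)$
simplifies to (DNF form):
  $r \wedge \neg z$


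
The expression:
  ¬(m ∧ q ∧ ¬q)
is always true.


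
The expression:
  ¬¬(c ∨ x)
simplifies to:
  c ∨ x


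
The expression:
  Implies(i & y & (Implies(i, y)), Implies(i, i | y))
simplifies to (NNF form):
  True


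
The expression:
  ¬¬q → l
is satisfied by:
  {l: True, q: False}
  {q: False, l: False}
  {q: True, l: True}


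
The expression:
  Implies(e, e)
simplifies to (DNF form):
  True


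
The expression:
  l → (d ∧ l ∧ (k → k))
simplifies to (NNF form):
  d ∨ ¬l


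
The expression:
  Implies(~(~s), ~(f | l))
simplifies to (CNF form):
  (~f | ~s) & (~l | ~s)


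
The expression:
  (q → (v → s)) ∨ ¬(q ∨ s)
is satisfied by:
  {s: True, v: False, q: False}
  {v: False, q: False, s: False}
  {s: True, q: True, v: False}
  {q: True, v: False, s: False}
  {s: True, v: True, q: False}
  {v: True, s: False, q: False}
  {s: True, q: True, v: True}


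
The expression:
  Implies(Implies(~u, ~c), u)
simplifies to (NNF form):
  c | u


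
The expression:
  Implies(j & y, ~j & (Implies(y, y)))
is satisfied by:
  {y: False, j: False}
  {j: True, y: False}
  {y: True, j: False}


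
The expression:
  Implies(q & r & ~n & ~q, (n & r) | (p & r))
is always true.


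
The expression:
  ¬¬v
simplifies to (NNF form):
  v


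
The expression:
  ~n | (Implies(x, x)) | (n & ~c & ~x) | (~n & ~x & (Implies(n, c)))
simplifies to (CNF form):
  True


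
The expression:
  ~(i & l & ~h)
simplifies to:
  h | ~i | ~l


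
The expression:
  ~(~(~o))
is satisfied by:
  {o: False}


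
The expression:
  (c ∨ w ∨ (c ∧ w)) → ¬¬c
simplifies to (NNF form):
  c ∨ ¬w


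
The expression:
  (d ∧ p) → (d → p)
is always true.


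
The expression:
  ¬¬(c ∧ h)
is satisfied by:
  {h: True, c: True}


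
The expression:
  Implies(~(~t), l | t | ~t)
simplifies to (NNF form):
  True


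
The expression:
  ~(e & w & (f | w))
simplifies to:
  ~e | ~w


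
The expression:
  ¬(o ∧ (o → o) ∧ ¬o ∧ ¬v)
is always true.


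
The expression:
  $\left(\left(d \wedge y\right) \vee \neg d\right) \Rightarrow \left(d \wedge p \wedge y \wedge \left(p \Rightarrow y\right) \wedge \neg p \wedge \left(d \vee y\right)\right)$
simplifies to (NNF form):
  $d \wedge \neg y$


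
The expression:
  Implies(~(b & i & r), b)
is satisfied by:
  {b: True}


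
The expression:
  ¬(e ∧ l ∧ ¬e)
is always true.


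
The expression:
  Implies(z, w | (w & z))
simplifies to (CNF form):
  w | ~z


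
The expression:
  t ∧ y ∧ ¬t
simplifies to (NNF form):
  False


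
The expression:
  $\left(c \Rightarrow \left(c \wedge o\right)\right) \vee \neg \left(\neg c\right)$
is always true.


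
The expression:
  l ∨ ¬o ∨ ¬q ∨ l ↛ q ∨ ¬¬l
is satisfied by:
  {l: True, o: False, q: False}
  {o: False, q: False, l: False}
  {q: True, l: True, o: False}
  {q: True, o: False, l: False}
  {l: True, o: True, q: False}
  {o: True, l: False, q: False}
  {q: True, o: True, l: True}


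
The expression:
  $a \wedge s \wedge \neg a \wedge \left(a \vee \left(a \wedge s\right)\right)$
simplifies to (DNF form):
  $\text{False}$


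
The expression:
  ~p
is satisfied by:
  {p: False}


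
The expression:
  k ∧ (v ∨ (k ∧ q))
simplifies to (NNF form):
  k ∧ (q ∨ v)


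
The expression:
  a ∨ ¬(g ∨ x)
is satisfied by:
  {a: True, g: False, x: False}
  {a: True, x: True, g: False}
  {a: True, g: True, x: False}
  {a: True, x: True, g: True}
  {x: False, g: False, a: False}


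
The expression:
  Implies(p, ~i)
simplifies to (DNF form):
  ~i | ~p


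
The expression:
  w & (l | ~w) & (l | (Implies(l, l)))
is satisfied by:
  {w: True, l: True}


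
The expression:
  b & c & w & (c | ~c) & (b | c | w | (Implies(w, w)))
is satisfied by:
  {c: True, w: True, b: True}


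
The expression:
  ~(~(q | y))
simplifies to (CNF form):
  q | y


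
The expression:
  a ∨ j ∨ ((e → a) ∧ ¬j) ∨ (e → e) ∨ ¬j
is always true.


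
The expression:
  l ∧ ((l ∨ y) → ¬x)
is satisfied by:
  {l: True, x: False}


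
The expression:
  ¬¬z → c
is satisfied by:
  {c: True, z: False}
  {z: False, c: False}
  {z: True, c: True}


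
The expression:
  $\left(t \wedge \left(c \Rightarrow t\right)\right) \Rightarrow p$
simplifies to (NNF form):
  $p \vee \neg t$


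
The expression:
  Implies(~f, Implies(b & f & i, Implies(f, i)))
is always true.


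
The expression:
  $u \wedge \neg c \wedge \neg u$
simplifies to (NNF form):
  $\text{False}$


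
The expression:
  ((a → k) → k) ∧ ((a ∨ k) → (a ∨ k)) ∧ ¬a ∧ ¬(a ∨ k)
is never true.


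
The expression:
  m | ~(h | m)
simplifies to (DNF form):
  m | ~h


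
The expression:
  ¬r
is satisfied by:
  {r: False}


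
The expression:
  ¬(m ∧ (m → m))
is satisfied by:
  {m: False}


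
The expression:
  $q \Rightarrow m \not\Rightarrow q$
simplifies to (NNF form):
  $\neg q$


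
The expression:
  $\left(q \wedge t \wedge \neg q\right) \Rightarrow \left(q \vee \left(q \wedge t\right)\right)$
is always true.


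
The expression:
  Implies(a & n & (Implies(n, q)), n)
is always true.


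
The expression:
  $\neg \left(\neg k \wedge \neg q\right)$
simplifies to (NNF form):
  $k \vee q$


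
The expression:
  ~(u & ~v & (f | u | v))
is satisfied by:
  {v: True, u: False}
  {u: False, v: False}
  {u: True, v: True}


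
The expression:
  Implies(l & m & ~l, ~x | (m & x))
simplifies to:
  True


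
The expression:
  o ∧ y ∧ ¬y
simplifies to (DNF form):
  False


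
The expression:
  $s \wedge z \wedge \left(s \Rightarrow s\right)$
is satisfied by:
  {z: True, s: True}


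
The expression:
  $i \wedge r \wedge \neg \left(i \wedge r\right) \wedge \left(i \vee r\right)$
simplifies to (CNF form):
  $\text{False}$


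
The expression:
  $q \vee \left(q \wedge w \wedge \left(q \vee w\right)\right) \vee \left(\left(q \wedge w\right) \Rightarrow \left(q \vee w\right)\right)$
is always true.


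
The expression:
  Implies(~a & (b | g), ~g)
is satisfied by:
  {a: True, g: False}
  {g: False, a: False}
  {g: True, a: True}


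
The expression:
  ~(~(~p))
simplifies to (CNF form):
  ~p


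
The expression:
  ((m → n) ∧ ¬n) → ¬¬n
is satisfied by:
  {n: True, m: True}
  {n: True, m: False}
  {m: True, n: False}


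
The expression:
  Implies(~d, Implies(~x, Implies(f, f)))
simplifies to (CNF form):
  True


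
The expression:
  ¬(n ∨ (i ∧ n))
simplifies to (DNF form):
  ¬n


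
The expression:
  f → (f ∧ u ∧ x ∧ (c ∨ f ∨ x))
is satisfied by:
  {x: True, u: True, f: False}
  {x: True, u: False, f: False}
  {u: True, x: False, f: False}
  {x: False, u: False, f: False}
  {f: True, x: True, u: True}


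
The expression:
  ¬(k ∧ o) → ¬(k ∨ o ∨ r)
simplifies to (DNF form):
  (k ∧ o) ∨ (k ∧ ¬k) ∨ (k ∧ o ∧ ¬o) ∨ (k ∧ o ∧ ¬r) ∨ (k ∧ ¬k ∧ ¬o) ∨ (k ∧ ¬k ∧ ¬r) ∨ (o ∧ ¬o ∧ ¬r) ∨ (¬k ∧ ¬o ∧ ¬r)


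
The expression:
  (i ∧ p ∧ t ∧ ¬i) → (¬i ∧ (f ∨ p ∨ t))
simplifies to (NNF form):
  True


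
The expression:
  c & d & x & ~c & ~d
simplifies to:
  False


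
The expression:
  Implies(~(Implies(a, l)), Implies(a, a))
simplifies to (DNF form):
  True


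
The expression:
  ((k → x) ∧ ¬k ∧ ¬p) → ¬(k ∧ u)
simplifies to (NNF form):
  True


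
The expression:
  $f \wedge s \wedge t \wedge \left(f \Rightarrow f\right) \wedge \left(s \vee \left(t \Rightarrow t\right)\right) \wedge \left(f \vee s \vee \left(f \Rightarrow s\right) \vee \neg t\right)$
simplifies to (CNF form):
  $f \wedge s \wedge t$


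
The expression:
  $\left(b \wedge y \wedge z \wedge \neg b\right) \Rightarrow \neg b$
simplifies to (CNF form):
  $\text{True}$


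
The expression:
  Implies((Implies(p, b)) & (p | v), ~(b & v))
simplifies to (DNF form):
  ~b | ~v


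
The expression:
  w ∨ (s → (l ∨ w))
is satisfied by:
  {l: True, w: True, s: False}
  {l: True, s: False, w: False}
  {w: True, s: False, l: False}
  {w: False, s: False, l: False}
  {l: True, w: True, s: True}
  {l: True, s: True, w: False}
  {w: True, s: True, l: False}


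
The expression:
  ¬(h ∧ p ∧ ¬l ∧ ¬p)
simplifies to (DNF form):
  True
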